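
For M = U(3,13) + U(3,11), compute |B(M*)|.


(M1+M2)* = M1* + M2*.
M1* = U(10,13), bases: C(13,10) = 286.
M2* = U(8,11), bases: C(11,8) = 165.
|B(M*)| = 286 * 165 = 47190.

47190


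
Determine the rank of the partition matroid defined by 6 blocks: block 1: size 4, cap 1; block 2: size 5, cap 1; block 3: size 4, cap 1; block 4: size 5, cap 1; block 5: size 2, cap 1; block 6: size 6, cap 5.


Rank of a partition matroid = sum of min(|Si|, ci) for each block.
= min(4,1) + min(5,1) + min(4,1) + min(5,1) + min(2,1) + min(6,5)
= 1 + 1 + 1 + 1 + 1 + 5
= 10.

10


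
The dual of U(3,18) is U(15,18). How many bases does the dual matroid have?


The dual of U(r,n) is U(n-r, n) = U(15,18).
Bases of U(15,18) are all (15)-element subsets.
|B(M*)| = (18 choose 15) = 816.

816


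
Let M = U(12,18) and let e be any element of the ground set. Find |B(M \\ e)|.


Deleting e from U(12,18) gives U(12,17) since n > r.
Bases of U(12,17) = C(17,12) = 6188.

6188


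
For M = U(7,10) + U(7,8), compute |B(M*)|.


(M1+M2)* = M1* + M2*.
M1* = U(3,10), bases: C(10,3) = 120.
M2* = U(1,8), bases: C(8,1) = 8.
|B(M*)| = 120 * 8 = 960.

960


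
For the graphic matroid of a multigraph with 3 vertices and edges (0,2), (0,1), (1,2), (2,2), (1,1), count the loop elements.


In a graphic matroid, a loop is a self-loop edge (u,u) with rank 0.
Examining all 5 edges for self-loops...
Self-loops found: (2,2), (1,1)
Number of loops = 2.

2


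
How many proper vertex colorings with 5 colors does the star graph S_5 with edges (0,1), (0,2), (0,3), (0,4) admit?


P(tree, k) = k * (k-1)^(4) for any tree on 5 vertices.
P(5) = 5 * 4^4 = 5 * 256 = 1280.

1280


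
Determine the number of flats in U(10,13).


Flats of U(10,13): every subset of size < 10 is a flat, plus E itself.
Count = (13 choose 0) + (13 choose 1) + (13 choose 2) + (13 choose 3) + (13 choose 4) + (13 choose 5) + (13 choose 6) + (13 choose 7) + (13 choose 8) + (13 choose 9) + 1
     = 1 + 13 + 78 + 286 + 715 + 1287 + 1716 + 1716 + 1287 + 715 + 1
     = 7815.

7815


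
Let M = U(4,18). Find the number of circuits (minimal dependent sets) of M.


In U(4,18), circuits are the (5)-element subsets.
Any set of 5 elements is dependent, and removing any one element gives
an independent set of size 4, so it is a minimal dependent set.
Number of circuits = C(18,5) = 18! / (5! * 13!) = 8568.

8568


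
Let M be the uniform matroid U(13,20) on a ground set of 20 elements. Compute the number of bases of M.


Bases of U(13,20) are all 13-element subsets of the 20-element ground set.
Number of bases = C(20,13).
C(20,13) = 20! / (13! * 7!) = 77520.

77520


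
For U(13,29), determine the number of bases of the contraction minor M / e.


Contracting e from U(13,29) gives U(12,28).
Bases of U(12,28) = (28 choose 12) = 30421755.

30421755


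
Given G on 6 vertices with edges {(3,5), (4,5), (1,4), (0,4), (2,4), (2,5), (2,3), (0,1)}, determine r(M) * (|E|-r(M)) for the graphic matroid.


r(M) = |V| - c = 6 - 1 = 5.
nullity = |E| - r(M) = 8 - 5 = 3.
Product = 5 * 3 = 15.

15


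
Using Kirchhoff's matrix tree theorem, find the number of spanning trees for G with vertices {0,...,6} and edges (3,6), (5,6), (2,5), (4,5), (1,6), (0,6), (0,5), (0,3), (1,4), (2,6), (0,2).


By Kirchhoff's matrix tree theorem, the number of spanning trees equals
the determinant of any cofactor of the Laplacian matrix L.
G has 7 vertices and 11 edges.
Computing the (6 x 6) cofactor determinant gives 139.

139


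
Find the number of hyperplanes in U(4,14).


Hyperplanes of U(4,14) are flats of rank 3.
In a uniform matroid, these are exactly the (3)-element subsets.
Count = C(14,3) = (14 * 13 * 12) / (1 * 2 * 3) = 364.

364


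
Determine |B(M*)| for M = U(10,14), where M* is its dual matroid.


The dual of U(r,n) is U(n-r, n) = U(4,14).
Bases of U(4,14) are all (4)-element subsets.
|B(M*)| = C(14,4) = 14! / (4! * 10!) = 1001.

1001


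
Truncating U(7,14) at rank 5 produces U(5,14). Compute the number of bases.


Truncating U(7,14) to rank 5 gives U(5,14).
Bases of U(5,14) are all 5-element subsets of 14 elements.
Number of bases = C(14,5) = 14! / (5! * 9!) = 2002.

2002


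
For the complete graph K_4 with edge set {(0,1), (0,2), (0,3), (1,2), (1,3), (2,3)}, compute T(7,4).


T(K_4; x,y) = x^3 + 3x^2 + 4xy + 2x + y^3 + 3y^2 + 2y.
Substituting x=7, y=4:
= 343 + 147 + 112 + 14 + 64 + 48 + 8
= 736.

736


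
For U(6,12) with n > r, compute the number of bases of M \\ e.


Deleting e from U(6,12) gives U(6,11) since n > r.
Bases of U(6,11) = C(11,6) = 11! / (6! * 5!) = 462.

462


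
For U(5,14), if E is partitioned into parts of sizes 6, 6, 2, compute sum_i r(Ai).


r(Ai) = min(|Ai|, 5) for each part.
Sum = min(6,5) + min(6,5) + min(2,5)
    = 5 + 5 + 2
    = 12.

12


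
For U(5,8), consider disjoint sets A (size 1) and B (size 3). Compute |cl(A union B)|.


|A union B| = 1 + 3 = 4 (disjoint).
In U(5,8), cl(S) = S if |S| < 5, else cl(S) = E.
Since 4 < 5, cl(A union B) = A union B.
|cl(A union B)| = 4.

4


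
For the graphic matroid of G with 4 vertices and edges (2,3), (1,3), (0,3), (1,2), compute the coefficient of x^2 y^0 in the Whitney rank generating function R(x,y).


R(x,y) = sum over A in 2^E of x^(r(E)-r(A)) * y^(|A|-r(A)).
G has 4 vertices, 4 edges. r(E) = 3.
Enumerate all 2^4 = 16 subsets.
Count subsets with r(E)-r(A)=2 and |A|-r(A)=0: 4.

4


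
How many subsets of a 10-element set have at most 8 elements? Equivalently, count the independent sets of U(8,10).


Independent sets of U(8,10) are all subsets of size <= 8.
Count = (10 choose 0) + (10 choose 1) + (10 choose 2) + (10 choose 3) + (10 choose 4) + (10 choose 5) + (10 choose 6) + (10 choose 7) + (10 choose 8)
     = 1 + 10 + 45 + 120 + 210 + 252 + 210 + 120 + 45
     = 1013.

1013


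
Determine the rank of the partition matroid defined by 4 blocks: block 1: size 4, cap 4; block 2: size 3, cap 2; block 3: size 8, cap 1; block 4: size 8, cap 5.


Rank of a partition matroid = sum of min(|Si|, ci) for each block.
= min(4,4) + min(3,2) + min(8,1) + min(8,5)
= 4 + 2 + 1 + 5
= 12.

12


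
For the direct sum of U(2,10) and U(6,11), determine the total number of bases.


Bases of a direct sum M1 + M2: |B| = |B(M1)| * |B(M2)|.
|B(U(2,10))| = C(10,2) = 45.
|B(U(6,11))| = C(11,6) = 462.
Total bases = 45 * 462 = 20790.

20790


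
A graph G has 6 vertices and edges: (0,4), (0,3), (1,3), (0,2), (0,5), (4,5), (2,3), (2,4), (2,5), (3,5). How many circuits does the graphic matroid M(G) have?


A circuit in a graphic matroid = edge set of a simple cycle.
G has 6 vertices and 10 edges.
Enumerating all minimal edge subsets forming cycles...
Total circuits found: 22.

22


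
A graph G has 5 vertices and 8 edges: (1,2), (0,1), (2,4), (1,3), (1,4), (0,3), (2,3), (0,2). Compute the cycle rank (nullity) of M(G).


Cycle rank (nullity) = |E| - r(M) = |E| - (|V| - c).
|E| = 8, |V| = 5, c = 1.
Nullity = 8 - (5 - 1) = 8 - 4 = 4.

4


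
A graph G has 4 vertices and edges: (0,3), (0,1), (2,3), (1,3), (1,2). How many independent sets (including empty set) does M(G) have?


An independent set in a graphic matroid is an acyclic edge subset.
G has 4 vertices and 5 edges.
Enumerate all 2^5 = 32 subsets, checking for acyclicity.
Total independent sets = 24.

24


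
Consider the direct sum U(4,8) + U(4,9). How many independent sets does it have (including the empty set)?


For a direct sum, |I(M1+M2)| = |I(M1)| * |I(M2)|.
|I(U(4,8))| = sum C(8,k) for k=0..4 = 163.
|I(U(4,9))| = sum C(9,k) for k=0..4 = 256.
Total = 163 * 256 = 41728.

41728


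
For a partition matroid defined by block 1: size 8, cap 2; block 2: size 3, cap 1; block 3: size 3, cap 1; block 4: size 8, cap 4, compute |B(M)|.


A basis picks exactly ci elements from block i.
Number of bases = product of C(|Si|, ci).
= C(8,2) * C(3,1) * C(3,1) * C(8,4)
= 28 * 3 * 3 * 70
= 17640.

17640


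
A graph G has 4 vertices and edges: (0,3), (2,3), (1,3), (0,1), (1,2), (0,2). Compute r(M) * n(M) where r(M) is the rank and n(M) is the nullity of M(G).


r(M) = |V| - c = 4 - 1 = 3.
nullity = |E| - r(M) = 6 - 3 = 3.
Product = 3 * 3 = 9.

9


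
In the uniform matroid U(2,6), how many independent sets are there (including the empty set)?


Independent sets of U(2,6) are all subsets of size <= 2.
Count = C(6,0) + C(6,1) + C(6,2)
     = 1 + 6 + 15
     = 22.

22


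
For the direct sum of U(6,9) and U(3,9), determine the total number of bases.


Bases of a direct sum M1 + M2: |B| = |B(M1)| * |B(M2)|.
|B(U(6,9))| = C(9,6) = 84.
|B(U(3,9))| = C(9,3) = 84.
Total bases = 84 * 84 = 7056.

7056


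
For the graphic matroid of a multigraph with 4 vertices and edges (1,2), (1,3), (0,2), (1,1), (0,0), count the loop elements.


In a graphic matroid, a loop is a self-loop edge (u,u) with rank 0.
Examining all 5 edges for self-loops...
Self-loops found: (1,1), (0,0)
Number of loops = 2.

2


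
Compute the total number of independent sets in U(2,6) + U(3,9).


For a direct sum, |I(M1+M2)| = |I(M1)| * |I(M2)|.
|I(U(2,6))| = sum C(6,k) for k=0..2 = 22.
|I(U(3,9))| = sum C(9,k) for k=0..3 = 130.
Total = 22 * 130 = 2860.

2860


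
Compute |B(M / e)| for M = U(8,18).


Contracting e from U(8,18) gives U(7,17).
Bases of U(7,17) = C(17,7) = 17! / (7! * 10!) = 19448.

19448


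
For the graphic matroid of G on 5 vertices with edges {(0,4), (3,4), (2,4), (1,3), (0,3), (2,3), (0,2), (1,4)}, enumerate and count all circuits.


A circuit in a graphic matroid = edge set of a simple cycle.
G has 5 vertices and 8 edges.
Enumerating all minimal edge subsets forming cycles...
Total circuits found: 12.

12


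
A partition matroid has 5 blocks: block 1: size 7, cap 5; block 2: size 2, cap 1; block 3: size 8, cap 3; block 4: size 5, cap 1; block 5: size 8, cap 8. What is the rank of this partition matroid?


Rank of a partition matroid = sum of min(|Si|, ci) for each block.
= min(7,5) + min(2,1) + min(8,3) + min(5,1) + min(8,8)
= 5 + 1 + 3 + 1 + 8
= 18.

18


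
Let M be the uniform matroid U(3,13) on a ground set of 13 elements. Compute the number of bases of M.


Bases of U(3,13) are all 3-element subsets of the 13-element ground set.
Number of bases = C(13,3).
C(13,3) = 13! / (3! * 10!) = 286.

286


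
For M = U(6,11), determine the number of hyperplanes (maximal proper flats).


Hyperplanes of U(6,11) are flats of rank 5.
In a uniform matroid, these are exactly the (5)-element subsets.
Count = (11 choose 5) = 462.

462


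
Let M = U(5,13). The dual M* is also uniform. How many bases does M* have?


The dual of U(r,n) is U(n-r, n) = U(8,13).
Bases of U(8,13) are all (8)-element subsets.
|B(M*)| = C(13,8) = 1287.

1287


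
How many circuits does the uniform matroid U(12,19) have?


In U(12,19), circuits are the (13)-element subsets.
Any set of 13 elements is dependent, and removing any one element gives
an independent set of size 12, so it is a minimal dependent set.
Number of circuits = (19 choose 13) = 27132.

27132


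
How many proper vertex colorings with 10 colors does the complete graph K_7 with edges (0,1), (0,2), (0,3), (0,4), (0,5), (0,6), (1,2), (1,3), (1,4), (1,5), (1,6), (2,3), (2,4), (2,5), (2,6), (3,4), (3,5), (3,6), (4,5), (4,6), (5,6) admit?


P(K_7, k) = k(k-1)(k-2)...(k-6).
P(10) = (10) * (9) * (8) * (7) * (6) * (5) * (4) = 604800.

604800


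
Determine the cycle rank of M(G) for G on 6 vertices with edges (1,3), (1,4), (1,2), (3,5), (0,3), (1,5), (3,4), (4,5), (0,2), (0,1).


Cycle rank (nullity) = |E| - r(M) = |E| - (|V| - c).
|E| = 10, |V| = 6, c = 1.
Nullity = 10 - (6 - 1) = 10 - 5 = 5.

5


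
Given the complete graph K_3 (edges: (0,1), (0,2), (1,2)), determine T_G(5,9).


T(K_3; x,y) = x^2 + x + y.
T(5,9) = 25 + 5 + 9 = 39.

39


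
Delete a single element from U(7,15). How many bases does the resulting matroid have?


Deleting e from U(7,15) gives U(7,14) since n > r.
Bases of U(7,14) = C(14,7) = 14! / (7! * 7!) = 3432.

3432


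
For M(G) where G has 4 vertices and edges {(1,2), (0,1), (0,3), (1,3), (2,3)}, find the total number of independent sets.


An independent set in a graphic matroid is an acyclic edge subset.
G has 4 vertices and 5 edges.
Enumerate all 2^5 = 32 subsets, checking for acyclicity.
Total independent sets = 24.

24


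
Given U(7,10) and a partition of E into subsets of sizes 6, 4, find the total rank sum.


r(Ai) = min(|Ai|, 7) for each part.
Sum = min(6,7) + min(4,7)
    = 6 + 4
    = 10.

10


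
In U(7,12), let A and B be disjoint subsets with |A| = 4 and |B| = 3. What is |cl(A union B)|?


|A union B| = 4 + 3 = 7 (disjoint).
In U(7,12), cl(S) = S if |S| < 7, else cl(S) = E.
Since 7 >= 7, cl(A union B) = E.
|cl(A union B)| = 12.

12


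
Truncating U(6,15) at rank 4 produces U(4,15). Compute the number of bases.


Truncating U(6,15) to rank 4 gives U(4,15).
Bases of U(4,15) are all 4-element subsets of 15 elements.
Number of bases = (15 choose 4) = 1365.

1365


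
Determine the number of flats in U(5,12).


Flats of U(5,12): every subset of size < 5 is a flat, plus E itself.
Count = C(12,0) + C(12,1) + C(12,2) + C(12,3) + C(12,4) + 1
     = 1 + 12 + 66 + 220 + 495 + 1
     = 795.

795


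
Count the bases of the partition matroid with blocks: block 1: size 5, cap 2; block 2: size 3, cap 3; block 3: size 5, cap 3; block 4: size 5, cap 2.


A basis picks exactly ci elements from block i.
Number of bases = product of C(|Si|, ci).
= C(5,2) * C(3,3) * C(5,3) * C(5,2)
= 10 * 1 * 10 * 10
= 1000.

1000


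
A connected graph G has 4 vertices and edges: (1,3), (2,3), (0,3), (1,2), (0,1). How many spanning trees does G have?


By Kirchhoff's matrix tree theorem, the number of spanning trees equals
the determinant of any cofactor of the Laplacian matrix L.
G has 4 vertices and 5 edges.
Computing the (3 x 3) cofactor determinant gives 8.

8


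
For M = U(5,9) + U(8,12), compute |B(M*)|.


(M1+M2)* = M1* + M2*.
M1* = U(4,9), bases: C(9,4) = 126.
M2* = U(4,12), bases: C(12,4) = 495.
|B(M*)| = 126 * 495 = 62370.

62370


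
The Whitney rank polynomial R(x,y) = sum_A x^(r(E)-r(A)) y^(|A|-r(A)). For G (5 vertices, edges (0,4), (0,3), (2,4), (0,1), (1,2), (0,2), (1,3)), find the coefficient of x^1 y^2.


R(x,y) = sum over A in 2^E of x^(r(E)-r(A)) * y^(|A|-r(A)).
G has 5 vertices, 7 edges. r(E) = 4.
Enumerate all 2^7 = 128 subsets.
Count subsets with r(E)-r(A)=1 and |A|-r(A)=2: 2.

2


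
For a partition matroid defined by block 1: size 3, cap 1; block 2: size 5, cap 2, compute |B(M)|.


A basis picks exactly ci elements from block i.
Number of bases = product of C(|Si|, ci).
= C(3,1) * C(5,2)
= 3 * 10
= 30.

30


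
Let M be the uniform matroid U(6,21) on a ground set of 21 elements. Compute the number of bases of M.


Bases of U(6,21) are all 6-element subsets of the 21-element ground set.
Number of bases = C(21,6).
(21 choose 6) = 54264.

54264


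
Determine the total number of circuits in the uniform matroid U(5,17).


In U(5,17), circuits are the (6)-element subsets.
Any set of 6 elements is dependent, and removing any one element gives
an independent set of size 5, so it is a minimal dependent set.
Number of circuits = C(17,6) = 17! / (6! * 11!) = 12376.

12376


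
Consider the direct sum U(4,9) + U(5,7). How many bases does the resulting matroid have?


Bases of a direct sum M1 + M2: |B| = |B(M1)| * |B(M2)|.
|B(U(4,9))| = C(9,4) = 126.
|B(U(5,7))| = C(7,5) = 21.
Total bases = 126 * 21 = 2646.

2646


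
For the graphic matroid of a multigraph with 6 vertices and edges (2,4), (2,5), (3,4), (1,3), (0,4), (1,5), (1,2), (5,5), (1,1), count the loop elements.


In a graphic matroid, a loop is a self-loop edge (u,u) with rank 0.
Examining all 9 edges for self-loops...
Self-loops found: (5,5), (1,1)
Number of loops = 2.

2


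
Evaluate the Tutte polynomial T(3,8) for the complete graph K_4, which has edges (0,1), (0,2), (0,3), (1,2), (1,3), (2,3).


T(K_4; x,y) = x^3 + 3x^2 + 4xy + 2x + y^3 + 3y^2 + 2y.
Substituting x=3, y=8:
= 27 + 27 + 96 + 6 + 512 + 192 + 16
= 876.

876


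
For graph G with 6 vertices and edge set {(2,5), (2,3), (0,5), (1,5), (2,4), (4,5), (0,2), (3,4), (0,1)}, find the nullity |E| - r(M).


Cycle rank (nullity) = |E| - r(M) = |E| - (|V| - c).
|E| = 9, |V| = 6, c = 1.
Nullity = 9 - (6 - 1) = 9 - 5 = 4.

4


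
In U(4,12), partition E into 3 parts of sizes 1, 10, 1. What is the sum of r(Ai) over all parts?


r(Ai) = min(|Ai|, 4) for each part.
Sum = min(1,4) + min(10,4) + min(1,4)
    = 1 + 4 + 1
    = 6.

6


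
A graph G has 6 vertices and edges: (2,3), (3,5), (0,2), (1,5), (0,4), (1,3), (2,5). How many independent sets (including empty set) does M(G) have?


An independent set in a graphic matroid is an acyclic edge subset.
G has 6 vertices and 7 edges.
Enumerate all 2^7 = 128 subsets, checking for acyclicity.
Total independent sets = 96.

96


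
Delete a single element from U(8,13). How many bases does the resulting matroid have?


Deleting e from U(8,13) gives U(8,12) since n > r.
Bases of U(8,12) = C(12,8) = 12! / (8! * 4!) = 495.

495


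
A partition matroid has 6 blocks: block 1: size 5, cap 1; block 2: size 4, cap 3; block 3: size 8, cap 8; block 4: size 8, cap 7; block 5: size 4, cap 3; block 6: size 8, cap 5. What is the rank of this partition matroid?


Rank of a partition matroid = sum of min(|Si|, ci) for each block.
= min(5,1) + min(4,3) + min(8,8) + min(8,7) + min(4,3) + min(8,5)
= 1 + 3 + 8 + 7 + 3 + 5
= 27.

27


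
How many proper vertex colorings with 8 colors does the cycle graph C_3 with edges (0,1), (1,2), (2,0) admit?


P(C_3, k) = (k-1)^3 + (-1)^3*(k-1).
P(8) = (7)^3 - 7
= 343 - 7 = 336.

336


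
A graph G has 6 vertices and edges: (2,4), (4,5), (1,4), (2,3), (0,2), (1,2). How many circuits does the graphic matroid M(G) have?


A circuit in a graphic matroid = edge set of a simple cycle.
G has 6 vertices and 6 edges.
Enumerating all minimal edge subsets forming cycles...
Total circuits found: 1.

1


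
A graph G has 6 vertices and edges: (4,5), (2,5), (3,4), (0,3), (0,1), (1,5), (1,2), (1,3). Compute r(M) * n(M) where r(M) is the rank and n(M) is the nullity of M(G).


r(M) = |V| - c = 6 - 1 = 5.
nullity = |E| - r(M) = 8 - 5 = 3.
Product = 5 * 3 = 15.

15


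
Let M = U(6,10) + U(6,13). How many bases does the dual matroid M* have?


(M1+M2)* = M1* + M2*.
M1* = U(4,10), bases: C(10,4) = 210.
M2* = U(7,13), bases: C(13,7) = 1716.
|B(M*)| = 210 * 1716 = 360360.

360360


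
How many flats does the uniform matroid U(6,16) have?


Flats of U(6,16): every subset of size < 6 is a flat, plus E itself.
Count = (16 choose 0) + (16 choose 1) + (16 choose 2) + (16 choose 3) + (16 choose 4) + (16 choose 5) + 1
     = 1 + 16 + 120 + 560 + 1820 + 4368 + 1
     = 6886.

6886


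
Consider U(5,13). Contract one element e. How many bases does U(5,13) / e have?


Contracting e from U(5,13) gives U(4,12).
Bases of U(4,12) = C(12,4) = 12! / (4! * 8!) = 495.

495


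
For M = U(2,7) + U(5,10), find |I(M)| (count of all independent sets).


For a direct sum, |I(M1+M2)| = |I(M1)| * |I(M2)|.
|I(U(2,7))| = sum C(7,k) for k=0..2 = 29.
|I(U(5,10))| = sum C(10,k) for k=0..5 = 638.
Total = 29 * 638 = 18502.

18502


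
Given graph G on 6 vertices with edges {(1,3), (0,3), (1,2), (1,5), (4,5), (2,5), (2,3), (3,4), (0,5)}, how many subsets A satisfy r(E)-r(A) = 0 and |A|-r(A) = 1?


R(x,y) = sum over A in 2^E of x^(r(E)-r(A)) * y^(|A|-r(A)).
G has 6 vertices, 9 edges. r(E) = 5.
Enumerate all 2^9 = 512 subsets.
Count subsets with r(E)-r(A)=0 and |A|-r(A)=1: 68.

68


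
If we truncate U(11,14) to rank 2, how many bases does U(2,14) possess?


Truncating U(11,14) to rank 2 gives U(2,14).
Bases of U(2,14) are all 2-element subsets of 14 elements.
Number of bases = C(14,2) = 14! / (2! * 12!) = 91.

91


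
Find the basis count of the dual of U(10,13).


The dual of U(r,n) is U(n-r, n) = U(3,13).
Bases of U(3,13) are all (3)-element subsets.
|B(M*)| = (13 choose 3) = 286.

286


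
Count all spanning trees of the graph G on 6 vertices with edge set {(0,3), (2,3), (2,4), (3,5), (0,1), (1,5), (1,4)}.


By Kirchhoff's matrix tree theorem, the number of spanning trees equals
the determinant of any cofactor of the Laplacian matrix L.
G has 6 vertices and 7 edges.
Computing the (5 x 5) cofactor determinant gives 16.

16


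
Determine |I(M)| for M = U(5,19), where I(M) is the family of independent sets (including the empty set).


Independent sets of U(5,19) are all subsets of size <= 5.
Count = (19 choose 0) + (19 choose 1) + (19 choose 2) + (19 choose 3) + (19 choose 4) + (19 choose 5)
     = 1 + 19 + 171 + 969 + 3876 + 11628
     = 16664.

16664


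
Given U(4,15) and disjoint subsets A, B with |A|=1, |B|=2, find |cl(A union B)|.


|A union B| = 1 + 2 = 3 (disjoint).
In U(4,15), cl(S) = S if |S| < 4, else cl(S) = E.
Since 3 < 4, cl(A union B) = A union B.
|cl(A union B)| = 3.

3


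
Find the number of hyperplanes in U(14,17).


Hyperplanes of U(14,17) are flats of rank 13.
In a uniform matroid, these are exactly the (13)-element subsets.
Count = C(17,13) = 2380.

2380


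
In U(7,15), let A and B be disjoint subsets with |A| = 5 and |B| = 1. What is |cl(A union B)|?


|A union B| = 5 + 1 = 6 (disjoint).
In U(7,15), cl(S) = S if |S| < 7, else cl(S) = E.
Since 6 < 7, cl(A union B) = A union B.
|cl(A union B)| = 6.

6


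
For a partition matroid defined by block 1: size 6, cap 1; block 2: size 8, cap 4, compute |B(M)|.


A basis picks exactly ci elements from block i.
Number of bases = product of C(|Si|, ci).
= C(6,1) * C(8,4)
= 6 * 70
= 420.

420


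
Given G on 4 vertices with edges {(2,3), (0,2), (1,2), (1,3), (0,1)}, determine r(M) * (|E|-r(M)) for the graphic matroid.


r(M) = |V| - c = 4 - 1 = 3.
nullity = |E| - r(M) = 5 - 3 = 2.
Product = 3 * 2 = 6.

6


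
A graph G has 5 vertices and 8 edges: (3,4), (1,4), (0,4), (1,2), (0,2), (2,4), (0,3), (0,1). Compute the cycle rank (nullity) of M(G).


Cycle rank (nullity) = |E| - r(M) = |E| - (|V| - c).
|E| = 8, |V| = 5, c = 1.
Nullity = 8 - (5 - 1) = 8 - 4 = 4.

4


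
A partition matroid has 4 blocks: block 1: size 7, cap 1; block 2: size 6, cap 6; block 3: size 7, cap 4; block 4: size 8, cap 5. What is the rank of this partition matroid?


Rank of a partition matroid = sum of min(|Si|, ci) for each block.
= min(7,1) + min(6,6) + min(7,4) + min(8,5)
= 1 + 6 + 4 + 5
= 16.

16


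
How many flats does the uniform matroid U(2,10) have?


Flats of U(2,10): every subset of size < 2 is a flat, plus E itself.
Count = (10 choose 0) + (10 choose 1) + 1
     = 1 + 10 + 1
     = 12.

12


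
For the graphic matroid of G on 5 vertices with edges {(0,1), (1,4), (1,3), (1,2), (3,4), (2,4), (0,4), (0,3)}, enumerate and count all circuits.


A circuit in a graphic matroid = edge set of a simple cycle.
G has 5 vertices and 8 edges.
Enumerating all minimal edge subsets forming cycles...
Total circuits found: 12.

12


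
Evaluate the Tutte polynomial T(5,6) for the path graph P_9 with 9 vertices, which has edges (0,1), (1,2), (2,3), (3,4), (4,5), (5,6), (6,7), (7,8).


A path on 9 vertices is a tree with 8 edges.
T(x,y) = x^(8) for any tree.
T(5,6) = 5^8 = 390625.

390625


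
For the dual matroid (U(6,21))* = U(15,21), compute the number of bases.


The dual of U(r,n) is U(n-r, n) = U(15,21).
Bases of U(15,21) are all (15)-element subsets.
|B(M*)| = (21 choose 15) = 54264.

54264


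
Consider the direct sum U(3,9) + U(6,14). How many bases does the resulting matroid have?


Bases of a direct sum M1 + M2: |B| = |B(M1)| * |B(M2)|.
|B(U(3,9))| = C(9,3) = 84.
|B(U(6,14))| = C(14,6) = 3003.
Total bases = 84 * 3003 = 252252.

252252


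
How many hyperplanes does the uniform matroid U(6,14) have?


Hyperplanes of U(6,14) are flats of rank 5.
In a uniform matroid, these are exactly the (5)-element subsets.
Count = C(14,5) = 14! / (5! * 9!) = 2002.

2002


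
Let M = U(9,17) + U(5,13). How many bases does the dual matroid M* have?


(M1+M2)* = M1* + M2*.
M1* = U(8,17), bases: C(17,8) = 24310.
M2* = U(8,13), bases: C(13,8) = 1287.
|B(M*)| = 24310 * 1287 = 31286970.

31286970


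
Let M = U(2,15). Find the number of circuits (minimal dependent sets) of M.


In U(2,15), circuits are the (3)-element subsets.
Any set of 3 elements is dependent, and removing any one element gives
an independent set of size 2, so it is a minimal dependent set.
Number of circuits = C(15,3) = (15 * 14 * 13) / (1 * 2 * 3) = 455.

455


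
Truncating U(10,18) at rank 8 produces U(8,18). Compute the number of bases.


Truncating U(10,18) to rank 8 gives U(8,18).
Bases of U(8,18) are all 8-element subsets of 18 elements.
Number of bases = C(18,8) = 43758.

43758


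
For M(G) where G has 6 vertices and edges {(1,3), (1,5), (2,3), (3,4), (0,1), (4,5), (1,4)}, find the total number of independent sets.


An independent set in a graphic matroid is an acyclic edge subset.
G has 6 vertices and 7 edges.
Enumerate all 2^7 = 128 subsets, checking for acyclicity.
Total independent sets = 96.

96


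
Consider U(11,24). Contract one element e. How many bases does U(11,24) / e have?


Contracting e from U(11,24) gives U(10,23).
Bases of U(10,23) = (23 choose 10) = 1144066.

1144066


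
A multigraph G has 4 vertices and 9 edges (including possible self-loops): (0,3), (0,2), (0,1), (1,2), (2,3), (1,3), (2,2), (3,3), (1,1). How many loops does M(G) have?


In a graphic matroid, a loop is a self-loop edge (u,u) with rank 0.
Examining all 9 edges for self-loops...
Self-loops found: (2,2), (3,3), (1,1)
Number of loops = 3.

3


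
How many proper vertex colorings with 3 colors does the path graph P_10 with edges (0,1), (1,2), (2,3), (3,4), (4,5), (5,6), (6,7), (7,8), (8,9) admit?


P(P_10, k) = k * (k-1)^(9).
P(3) = 3 * 2^9 = 3 * 512 = 1536.

1536


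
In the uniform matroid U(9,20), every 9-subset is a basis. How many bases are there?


Bases of U(9,20) are all 9-element subsets of the 20-element ground set.
Number of bases = C(20,9).
(20 choose 9) = 167960.

167960


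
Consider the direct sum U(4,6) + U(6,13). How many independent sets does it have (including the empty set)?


For a direct sum, |I(M1+M2)| = |I(M1)| * |I(M2)|.
|I(U(4,6))| = sum C(6,k) for k=0..4 = 57.
|I(U(6,13))| = sum C(13,k) for k=0..6 = 4096.
Total = 57 * 4096 = 233472.

233472


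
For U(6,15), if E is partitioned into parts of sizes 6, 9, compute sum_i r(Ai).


r(Ai) = min(|Ai|, 6) for each part.
Sum = min(6,6) + min(9,6)
    = 6 + 6
    = 12.

12


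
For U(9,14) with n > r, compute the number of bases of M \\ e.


Deleting e from U(9,14) gives U(9,13) since n > r.
Bases of U(9,13) = (13 choose 9) = 715.

715


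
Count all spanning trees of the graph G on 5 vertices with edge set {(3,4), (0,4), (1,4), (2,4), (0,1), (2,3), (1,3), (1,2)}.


By Kirchhoff's matrix tree theorem, the number of spanning trees equals
the determinant of any cofactor of the Laplacian matrix L.
G has 5 vertices and 8 edges.
Computing the (4 x 4) cofactor determinant gives 40.

40


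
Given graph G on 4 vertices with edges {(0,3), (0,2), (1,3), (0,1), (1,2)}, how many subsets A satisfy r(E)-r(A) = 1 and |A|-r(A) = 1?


R(x,y) = sum over A in 2^E of x^(r(E)-r(A)) * y^(|A|-r(A)).
G has 4 vertices, 5 edges. r(E) = 3.
Enumerate all 2^5 = 32 subsets.
Count subsets with r(E)-r(A)=1 and |A|-r(A)=1: 2.

2


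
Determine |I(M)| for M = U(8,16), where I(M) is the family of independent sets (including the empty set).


Independent sets of U(8,16) are all subsets of size <= 8.
Count = C(16,0) + C(16,1) + C(16,2) + C(16,3) + C(16,4) + C(16,5) + C(16,6) + C(16,7) + C(16,8)
     = 1 + 16 + 120 + 560 + 1820 + 4368 + 8008 + 11440 + 12870
     = 39203.

39203


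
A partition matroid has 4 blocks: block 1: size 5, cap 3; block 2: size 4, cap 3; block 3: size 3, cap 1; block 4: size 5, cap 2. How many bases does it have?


A basis picks exactly ci elements from block i.
Number of bases = product of C(|Si|, ci).
= C(5,3) * C(4,3) * C(3,1) * C(5,2)
= 10 * 4 * 3 * 10
= 1200.

1200


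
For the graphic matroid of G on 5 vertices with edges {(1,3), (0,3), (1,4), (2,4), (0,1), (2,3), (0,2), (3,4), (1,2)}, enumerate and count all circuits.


A circuit in a graphic matroid = edge set of a simple cycle.
G has 5 vertices and 9 edges.
Enumerating all minimal edge subsets forming cycles...
Total circuits found: 22.

22


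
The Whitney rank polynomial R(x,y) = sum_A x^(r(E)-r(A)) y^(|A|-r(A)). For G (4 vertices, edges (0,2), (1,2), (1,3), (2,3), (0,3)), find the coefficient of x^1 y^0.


R(x,y) = sum over A in 2^E of x^(r(E)-r(A)) * y^(|A|-r(A)).
G has 4 vertices, 5 edges. r(E) = 3.
Enumerate all 2^5 = 32 subsets.
Count subsets with r(E)-r(A)=1 and |A|-r(A)=0: 10.

10


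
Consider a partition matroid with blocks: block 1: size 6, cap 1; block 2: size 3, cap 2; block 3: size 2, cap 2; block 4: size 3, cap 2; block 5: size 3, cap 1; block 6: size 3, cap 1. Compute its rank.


Rank of a partition matroid = sum of min(|Si|, ci) for each block.
= min(6,1) + min(3,2) + min(2,2) + min(3,2) + min(3,1) + min(3,1)
= 1 + 2 + 2 + 2 + 1 + 1
= 9.

9


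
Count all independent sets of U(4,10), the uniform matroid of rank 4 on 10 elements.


Independent sets of U(4,10) are all subsets of size <= 4.
Count = (10 choose 0) + (10 choose 1) + (10 choose 2) + (10 choose 3) + (10 choose 4)
     = 1 + 10 + 45 + 120 + 210
     = 386.

386


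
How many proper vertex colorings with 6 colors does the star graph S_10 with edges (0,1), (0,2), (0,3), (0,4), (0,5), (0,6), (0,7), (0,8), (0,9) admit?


P(tree, k) = k * (k-1)^(9) for any tree on 10 vertices.
P(6) = 6 * 5^9 = 6 * 1953125 = 11718750.

11718750


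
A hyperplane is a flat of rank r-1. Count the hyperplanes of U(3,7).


Hyperplanes of U(3,7) are flats of rank 2.
In a uniform matroid, these are exactly the (2)-element subsets.
Count = (7 choose 2) = 21.

21


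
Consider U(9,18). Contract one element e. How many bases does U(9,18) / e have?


Contracting e from U(9,18) gives U(8,17).
Bases of U(8,17) = C(17,8) = 17! / (8! * 9!) = 24310.

24310


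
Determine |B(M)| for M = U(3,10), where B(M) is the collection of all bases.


Bases of U(3,10) are all 3-element subsets of the 10-element ground set.
Number of bases = C(10,3).
(10 choose 3) = 120.

120


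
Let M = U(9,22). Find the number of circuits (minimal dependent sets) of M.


In U(9,22), circuits are the (10)-element subsets.
Any set of 10 elements is dependent, and removing any one element gives
an independent set of size 9, so it is a minimal dependent set.
Number of circuits = C(22,10) = 22! / (10! * 12!) = 646646.

646646


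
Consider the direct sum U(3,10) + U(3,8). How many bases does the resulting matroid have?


Bases of a direct sum M1 + M2: |B| = |B(M1)| * |B(M2)|.
|B(U(3,10))| = C(10,3) = 120.
|B(U(3,8))| = C(8,3) = 56.
Total bases = 120 * 56 = 6720.

6720


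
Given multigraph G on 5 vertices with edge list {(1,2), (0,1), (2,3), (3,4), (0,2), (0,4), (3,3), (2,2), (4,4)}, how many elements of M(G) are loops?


In a graphic matroid, a loop is a self-loop edge (u,u) with rank 0.
Examining all 9 edges for self-loops...
Self-loops found: (3,3), (2,2), (4,4)
Number of loops = 3.

3


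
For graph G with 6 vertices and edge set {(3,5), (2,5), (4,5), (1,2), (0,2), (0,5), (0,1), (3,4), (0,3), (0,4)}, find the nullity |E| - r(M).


Cycle rank (nullity) = |E| - r(M) = |E| - (|V| - c).
|E| = 10, |V| = 6, c = 1.
Nullity = 10 - (6 - 1) = 10 - 5 = 5.

5


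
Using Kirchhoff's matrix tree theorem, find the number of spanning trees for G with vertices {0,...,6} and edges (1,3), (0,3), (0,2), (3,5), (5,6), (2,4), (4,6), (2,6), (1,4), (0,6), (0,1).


By Kirchhoff's matrix tree theorem, the number of spanning trees equals
the determinant of any cofactor of the Laplacian matrix L.
G has 7 vertices and 11 edges.
Computing the (6 x 6) cofactor determinant gives 194.

194


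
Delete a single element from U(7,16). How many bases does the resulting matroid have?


Deleting e from U(7,16) gives U(7,15) since n > r.
Bases of U(7,15) = C(15,7) = 15! / (7! * 8!) = 6435.

6435


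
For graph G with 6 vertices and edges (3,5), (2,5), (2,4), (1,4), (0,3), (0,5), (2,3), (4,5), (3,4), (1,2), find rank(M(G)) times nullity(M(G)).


r(M) = |V| - c = 6 - 1 = 5.
nullity = |E| - r(M) = 10 - 5 = 5.
Product = 5 * 5 = 25.

25


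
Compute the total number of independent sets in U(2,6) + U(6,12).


For a direct sum, |I(M1+M2)| = |I(M1)| * |I(M2)|.
|I(U(2,6))| = sum C(6,k) for k=0..2 = 22.
|I(U(6,12))| = sum C(12,k) for k=0..6 = 2510.
Total = 22 * 2510 = 55220.

55220


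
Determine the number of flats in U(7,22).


Flats of U(7,22): every subset of size < 7 is a flat, plus E itself.
Count = C(22,0) + C(22,1) + C(22,2) + C(22,3) + C(22,4) + C(22,5) + C(22,6) + 1
     = 1 + 22 + 231 + 1540 + 7315 + 26334 + 74613 + 1
     = 110057.

110057


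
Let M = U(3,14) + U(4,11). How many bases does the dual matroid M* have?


(M1+M2)* = M1* + M2*.
M1* = U(11,14), bases: C(14,11) = 364.
M2* = U(7,11), bases: C(11,7) = 330.
|B(M*)| = 364 * 330 = 120120.

120120


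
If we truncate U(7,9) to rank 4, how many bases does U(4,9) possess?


Truncating U(7,9) to rank 4 gives U(4,9).
Bases of U(4,9) are all 4-element subsets of 9 elements.
Number of bases = (9 choose 4) = 126.

126


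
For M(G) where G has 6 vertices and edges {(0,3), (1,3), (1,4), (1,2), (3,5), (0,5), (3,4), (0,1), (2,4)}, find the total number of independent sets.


An independent set in a graphic matroid is an acyclic edge subset.
G has 6 vertices and 9 edges.
Enumerate all 2^9 = 512 subsets, checking for acyclicity.
Total independent sets = 280.

280


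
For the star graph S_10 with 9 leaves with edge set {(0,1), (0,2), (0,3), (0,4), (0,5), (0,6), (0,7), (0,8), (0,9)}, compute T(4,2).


A star on 10 vertices is a tree with 9 edges.
T(x,y) = x^(9) for any tree.
T(4,2) = 4^9 = 262144.

262144


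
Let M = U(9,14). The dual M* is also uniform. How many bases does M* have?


The dual of U(r,n) is U(n-r, n) = U(5,14).
Bases of U(5,14) are all (5)-element subsets.
|B(M*)| = C(14,5) = 2002.

2002


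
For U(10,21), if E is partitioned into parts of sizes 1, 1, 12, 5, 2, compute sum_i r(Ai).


r(Ai) = min(|Ai|, 10) for each part.
Sum = min(1,10) + min(1,10) + min(12,10) + min(5,10) + min(2,10)
    = 1 + 1 + 10 + 5 + 2
    = 19.

19


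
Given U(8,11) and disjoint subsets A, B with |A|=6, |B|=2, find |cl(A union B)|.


|A union B| = 6 + 2 = 8 (disjoint).
In U(8,11), cl(S) = S if |S| < 8, else cl(S) = E.
Since 8 >= 8, cl(A union B) = E.
|cl(A union B)| = 11.

11


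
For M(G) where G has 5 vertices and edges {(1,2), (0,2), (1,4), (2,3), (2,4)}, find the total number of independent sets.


An independent set in a graphic matroid is an acyclic edge subset.
G has 5 vertices and 5 edges.
Enumerate all 2^5 = 32 subsets, checking for acyclicity.
Total independent sets = 28.

28


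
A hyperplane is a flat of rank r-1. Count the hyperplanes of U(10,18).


Hyperplanes of U(10,18) are flats of rank 9.
In a uniform matroid, these are exactly the (9)-element subsets.
Count = C(18,9) = 18! / (9! * 9!) = 48620.

48620


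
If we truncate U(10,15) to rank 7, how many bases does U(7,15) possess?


Truncating U(10,15) to rank 7 gives U(7,15).
Bases of U(7,15) are all 7-element subsets of 15 elements.
Number of bases = (15 choose 7) = 6435.

6435


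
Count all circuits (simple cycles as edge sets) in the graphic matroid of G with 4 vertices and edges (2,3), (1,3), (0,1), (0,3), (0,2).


A circuit in a graphic matroid = edge set of a simple cycle.
G has 4 vertices and 5 edges.
Enumerating all minimal edge subsets forming cycles...
Total circuits found: 3.

3


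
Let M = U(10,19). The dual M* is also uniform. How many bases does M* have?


The dual of U(r,n) is U(n-r, n) = U(9,19).
Bases of U(9,19) are all (9)-element subsets.
|B(M*)| = (19 choose 9) = 92378.

92378


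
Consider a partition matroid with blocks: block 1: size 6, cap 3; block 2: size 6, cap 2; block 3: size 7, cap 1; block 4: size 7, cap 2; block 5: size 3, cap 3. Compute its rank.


Rank of a partition matroid = sum of min(|Si|, ci) for each block.
= min(6,3) + min(6,2) + min(7,1) + min(7,2) + min(3,3)
= 3 + 2 + 1 + 2 + 3
= 11.

11


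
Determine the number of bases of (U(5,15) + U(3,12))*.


(M1+M2)* = M1* + M2*.
M1* = U(10,15), bases: C(15,10) = 3003.
M2* = U(9,12), bases: C(12,9) = 220.
|B(M*)| = 3003 * 220 = 660660.

660660


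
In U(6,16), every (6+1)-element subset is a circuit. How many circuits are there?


In U(6,16), circuits are the (7)-element subsets.
Any set of 7 elements is dependent, and removing any one element gives
an independent set of size 6, so it is a minimal dependent set.
Number of circuits = (16 choose 7) = 11440.

11440


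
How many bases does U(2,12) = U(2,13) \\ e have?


Deleting e from U(2,13) gives U(2,12) since n > r.
Bases of U(2,12) = (12 choose 2) = 66.

66


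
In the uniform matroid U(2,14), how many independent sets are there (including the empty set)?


Independent sets of U(2,14) are all subsets of size <= 2.
Count = C(14,0) + C(14,1) + C(14,2)
     = 1 + 14 + 91
     = 106.

106


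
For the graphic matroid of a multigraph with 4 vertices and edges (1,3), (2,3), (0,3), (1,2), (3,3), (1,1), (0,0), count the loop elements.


In a graphic matroid, a loop is a self-loop edge (u,u) with rank 0.
Examining all 7 edges for self-loops...
Self-loops found: (3,3), (1,1), (0,0)
Number of loops = 3.

3


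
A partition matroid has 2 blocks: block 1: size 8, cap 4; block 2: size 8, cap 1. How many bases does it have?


A basis picks exactly ci elements from block i.
Number of bases = product of C(|Si|, ci).
= C(8,4) * C(8,1)
= 70 * 8
= 560.

560


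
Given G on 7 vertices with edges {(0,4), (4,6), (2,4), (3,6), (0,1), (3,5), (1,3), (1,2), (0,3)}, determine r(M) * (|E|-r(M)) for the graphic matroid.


r(M) = |V| - c = 7 - 1 = 6.
nullity = |E| - r(M) = 9 - 6 = 3.
Product = 6 * 3 = 18.

18


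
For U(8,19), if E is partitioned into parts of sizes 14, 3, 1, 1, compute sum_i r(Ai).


r(Ai) = min(|Ai|, 8) for each part.
Sum = min(14,8) + min(3,8) + min(1,8) + min(1,8)
    = 8 + 3 + 1 + 1
    = 13.

13


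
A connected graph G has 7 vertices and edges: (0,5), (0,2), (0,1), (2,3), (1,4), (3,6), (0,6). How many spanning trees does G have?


By Kirchhoff's matrix tree theorem, the number of spanning trees equals
the determinant of any cofactor of the Laplacian matrix L.
G has 7 vertices and 7 edges.
Computing the (6 x 6) cofactor determinant gives 4.

4


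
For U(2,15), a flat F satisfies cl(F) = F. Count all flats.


Flats of U(2,15): every subset of size < 2 is a flat, plus E itself.
Count = C(15,0) + C(15,1) + 1
     = 1 + 15 + 1
     = 17.

17


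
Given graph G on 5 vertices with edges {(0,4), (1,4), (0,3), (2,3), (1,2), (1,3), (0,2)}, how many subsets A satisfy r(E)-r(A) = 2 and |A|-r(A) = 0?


R(x,y) = sum over A in 2^E of x^(r(E)-r(A)) * y^(|A|-r(A)).
G has 5 vertices, 7 edges. r(E) = 4.
Enumerate all 2^7 = 128 subsets.
Count subsets with r(E)-r(A)=2 and |A|-r(A)=0: 21.

21


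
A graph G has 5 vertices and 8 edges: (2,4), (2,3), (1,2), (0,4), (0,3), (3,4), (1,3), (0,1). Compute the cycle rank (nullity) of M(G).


Cycle rank (nullity) = |E| - r(M) = |E| - (|V| - c).
|E| = 8, |V| = 5, c = 1.
Nullity = 8 - (5 - 1) = 8 - 4 = 4.

4


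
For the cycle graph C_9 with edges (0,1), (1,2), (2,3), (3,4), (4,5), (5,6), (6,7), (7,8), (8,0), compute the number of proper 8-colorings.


P(C_9, k) = (k-1)^9 + (-1)^9*(k-1).
P(8) = (7)^9 - 7
= 40353607 - 7 = 40353600.

40353600
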